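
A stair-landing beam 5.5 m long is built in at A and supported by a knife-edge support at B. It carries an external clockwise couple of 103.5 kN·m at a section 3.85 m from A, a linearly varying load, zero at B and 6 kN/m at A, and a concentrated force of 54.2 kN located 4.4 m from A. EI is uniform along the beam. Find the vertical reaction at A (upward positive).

R_A = 3.556 kN

Remove the prop at B; the released (primary) structure is a cantilever built in at A.
Free-end deflection of the primary structure under the applied loading (downward +):
  clockwise couple 103.5 at a = 3.85: M₀a(2L − a)/(2EI) = 1425/EI
  triangular load, peak 6 at the fixed end: w₀L⁴/(30EI) = 183/EI
  point load 54.2 at a = 4.4: Pa²(3L − a)/(6EI) = 2116/EI
  δ_0 = 3724/EI
Tip deflection under a unit load at B: L³/(3EI) = 55.46/EI.
The prop prevents deflection at B: R_B = δ_0/δ_{BB} = 3724/55.46 = 67.14 kN.
Vertical equilibrium: R_A = ΣP − R_B = 70.7 − 67.14 = 3.556 kN.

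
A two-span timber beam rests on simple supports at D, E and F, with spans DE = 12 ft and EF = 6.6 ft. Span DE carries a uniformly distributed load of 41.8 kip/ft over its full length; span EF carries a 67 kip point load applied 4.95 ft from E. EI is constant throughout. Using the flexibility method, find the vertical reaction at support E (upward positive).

Release continuity at E by inserting a hinge; the redundant is the internal moment M_E. The primary structure is two simply-supported spans DE and EF.
Discontinuity in slope at E on the released structure — sum the simple-span end rotations:
  span DE: UDL 41.8: wL³/(24EI) = 3010/EI
  span EF: point load 67 at a = 4.95: Pab(L + b)/(6LEI) = 114/EI
  relative rotation θ_0 = (3010 + 114)/EI = 3124/EI
A unit hogging moment at E produces rotation L₁/(3EI) + L₂/(3EI) = 6.2/EI.
Slope continuity at E: θ_0 = M_E·6.2/EI, so M_E = 3124/6.2 = 503.8 kip·ft (hogging).
Span DE, ΣM about D with M_E applied at E: R_E^{DE}·12 = 3010 + 503.8, so R_E^{DE} = 292.8 kip and R_D = 501.6 − 292.8 = 208.8 kip.
Span EF, ΣM about F: R_E^{EF}·6.6 = 110.5 + 503.8, so R_E^{EF} = 93.08 kip and R_F = 67 − 93.08 = -26.08 kip.
R_E = 292.8 + 93.08 = 385.9 kip.

R_E = 385.9 kip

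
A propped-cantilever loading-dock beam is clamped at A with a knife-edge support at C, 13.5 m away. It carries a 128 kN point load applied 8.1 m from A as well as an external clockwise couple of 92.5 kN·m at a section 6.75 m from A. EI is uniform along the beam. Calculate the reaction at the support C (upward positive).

Take the reaction at C as the redundant and release it; the primary structure is a cantilever fixed at A.
Primary-structure tip deflection at C by superposition:
  point load 128 at a = 8.1: Pa²(3L − a)/(6EI) = 45350/EI
  clockwise couple 92.5 at a = 6.75: M₀a(2L − a)/(2EI) = 6322/EI
  δ_0 = 51671/EI
Tip deflection under a unit load at C: L³/(3EI) = 820.1/EI.
The prop prevents deflection at C: R_C = δ_0/δ_{CC} = 51671/820.1 = 63 kN.

R_C = 63 kN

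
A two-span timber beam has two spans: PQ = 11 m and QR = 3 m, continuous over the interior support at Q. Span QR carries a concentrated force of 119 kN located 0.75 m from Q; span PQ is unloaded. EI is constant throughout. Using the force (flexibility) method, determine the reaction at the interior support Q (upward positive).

Take M_Q as the redundant. Released structure: two simple spans PQ and QR with a hinge at Q.
Discontinuity in slope at Q on the released structure — sum the simple-span end rotations:
  span QR: point load 119 at a = 0.75: Pab(L + b)/(6LEI) = 58.57/EI
  relative rotation θ_0 = (0 + 58.57)/EI = 58.57/EI
A unit hogging moment at Q produces rotation L₁/(3EI) + L₂/(3EI) = 4.667/EI.
Slope continuity at Q: θ_0 = M_Q·4.667/EI, so M_Q = 58.57/4.667 = 12.55 kN·m (hogging).
Span PQ, ΣM about P with M_Q applied at Q: R_Q^{PQ}·11 = 0 + 12.55, so R_Q^{PQ} = 1.141 kN and R_P = 0 − 1.141 = -1.141 kN.
Span QR, ΣM about R: R_Q^{QR}·3 = 267.8 + 12.55, so R_Q^{QR} = 93.43 kN and R_R = 119 − 93.43 = 25.57 kN.
R_Q = 1.141 + 93.43 = 94.57 kN.

R_Q = 94.57 kN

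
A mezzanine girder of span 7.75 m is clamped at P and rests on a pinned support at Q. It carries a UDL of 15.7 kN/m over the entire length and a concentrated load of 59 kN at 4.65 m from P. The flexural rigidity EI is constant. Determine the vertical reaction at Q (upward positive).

R_Q = 71.12 kN

Remove the prop at Q; the released (primary) structure is a cantilever built in at P.
Deflection at Q on the released cantilever, summing each load's contribution:
  UDL 15.7: wL⁴/(8EI) = 7080/EI
  point load 59 at a = 4.65: Pa²(3L − a)/(6EI) = 3955/EI
  δ_0 = 11034/EI
Flexibility coefficient — unit upward force at Q: δ_{QQ} = L³/(3EI) = 155.2/EI.
Compatibility at Q: δ_0 − R_Q·δ_{QQ} = 0, so R_Q = 11034/155.2 = 71.12 kN.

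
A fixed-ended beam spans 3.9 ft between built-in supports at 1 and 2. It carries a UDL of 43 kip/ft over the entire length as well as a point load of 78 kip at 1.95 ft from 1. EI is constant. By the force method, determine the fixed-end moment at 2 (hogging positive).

M_2 = 92.53 kip·ft

Release both end moments; the primary structure is a simply-supported span 12 with redundants M_1 and M_2.
End rotations of the released simple span under the applied load (×1/EI):
  at 1: UDL 43: wL³/(24EI) = 106.3/EI
  at 2: UDL 43: wL³/(24EI) = 106.3/EI
  at 1: point load 78 at a = 1.95: Pab(L + b)/(6LEI) = 74.15/EI
  at 2: point load 78 at a = 1.95: Pab(L + a)/(6LEI) = 74.15/EI
  θ_10 = 180.4/EI,  θ_20 = 180.4/EI
Flexibility coefficients: a unit moment at one end gives L/(3EI) there and L/(6EI) at the far end, so f₁₁ = f₂₂ = 1.3/EI and f₁₂ = f₂₁ = 0.65/EI.
Compatibility — zero rotation at each built-in end:
  1.3 M_1 + 0.65 M_2 = 180.4
  0.65 M_1 + 1.3 M_2 = 180.4
Solving the pair gives M_1 = 92.53 kip·ft and M_2 = 92.53 kip·ft (hogging).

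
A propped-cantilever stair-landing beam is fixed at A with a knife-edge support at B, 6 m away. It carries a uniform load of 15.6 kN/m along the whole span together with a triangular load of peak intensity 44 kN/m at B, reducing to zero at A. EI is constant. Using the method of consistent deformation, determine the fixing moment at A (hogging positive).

M_A = 162.6 kN·m

Release the roller at B. Primary structure: cantilever fixed at A.
Primary-structure tip deflection at B by superposition:
  UDL 15.6: wL⁴/(8EI) = 2527/EI
  triangular load, peak 44 at the free end: 11w₀L⁴/(120EI) = 5227/EI
  δ_0 = 7754/EI
Flexibility coefficient — unit upward force at B: δ_{BB} = L³/(3EI) = 72/EI.
The prop prevents deflection at B: R_B = δ_0/δ_{BB} = 7754/72 = 107.7 kN.
Moment equilibrium about A: M_A = Σ(load moments about A) − R_B·L = 808.8 − 107.7×6 = 162.6 kN·m.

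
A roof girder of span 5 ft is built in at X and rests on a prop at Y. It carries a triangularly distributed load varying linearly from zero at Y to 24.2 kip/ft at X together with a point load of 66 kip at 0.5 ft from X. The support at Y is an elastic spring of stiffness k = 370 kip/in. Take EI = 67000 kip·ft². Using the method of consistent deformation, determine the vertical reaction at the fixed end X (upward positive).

R_X = 116.9 kip

Take the reaction at Y as the redundant and release it; the primary structure is a cantilever fixed at X.
Primary-structure tip deflection at Y by superposition:
  triangular load, peak 24.2 at the fixed end: w₀L⁴/(30EI) = 504.2/EI
  point load 66 at a = 0.5: Pa²(3L − a)/(6EI) = 39.88/EI
  δ_0 = 544/EI
Tip deflection under a unit load at Y: L³/(3EI) = 41.67/EI.
With EI = 67000 kip·ft²: δ_0 = 0.00812 ft and δ_{YY} = 0.000622 ft/kip.
Compatibility — the spring shortens by R_Y/k under the reaction it provides: δ_0 − R_Y·δ_{YY} = R_Y/k. With 1/k = 1/(370×12) ft/kip = 0.000225 ft/kip, R_Y = δ_0 / (δ_{YY} + 1/k) = 0.00812 / (0.000622 + 0.000225) = 9.585 kip.
Vertical equilibrium: R_X = ΣP − R_Y = 126.5 − 9.585 = 116.9 kip.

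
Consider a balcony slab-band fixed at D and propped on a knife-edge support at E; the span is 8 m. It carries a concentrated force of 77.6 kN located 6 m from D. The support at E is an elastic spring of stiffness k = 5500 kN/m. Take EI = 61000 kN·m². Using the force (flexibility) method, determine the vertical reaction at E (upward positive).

Remove the prop at E; the released (primary) structure is a cantilever built in at D.
Primary-structure tip deflection at E by superposition:
  point load 77.6 at a = 6: Pa²(3L − a)/(6EI) = 8381/EI
Tip deflection under a unit load at E: L³/(3EI) = 170.7/EI.
With EI = 61000 kN·m²: δ_0 = 0.13739 m and δ_{EE} = 0.002798 m/kN.
Compatibility — the spring shortens by R_E/k under the reaction it provides: δ_0 − R_E·δ_{EE} = R_E/k. With 1/k = 0.000182 m/kN, R_E = δ_0 / (δ_{EE} + 1/k) = 0.13739 / (0.002798 + 0.000182) = 46.11 kN.

R_E = 46.11 kN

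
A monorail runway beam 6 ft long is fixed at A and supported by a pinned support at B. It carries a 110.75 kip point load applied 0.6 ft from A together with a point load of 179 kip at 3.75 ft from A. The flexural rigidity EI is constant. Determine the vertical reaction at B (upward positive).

Choose R_B as the redundant. The primary structure is the cantilever fixed at A.
Primary-structure tip deflection at B by superposition:
  point load 110.75 at a = 0.6: Pa²(3L − a)/(6EI) = 115.6/EI
  point load 179 at a = 3.75: Pa²(3L − a)/(6EI) = 5978/EI
  δ_0 = 6094/EI
Tip deflection under a unit load at B: L³/(3EI) = 72/EI.
The prop prevents deflection at B: R_B = δ_0/δ_{BB} = 6094/72 = 84.64 kip.

R_B = 84.64 kip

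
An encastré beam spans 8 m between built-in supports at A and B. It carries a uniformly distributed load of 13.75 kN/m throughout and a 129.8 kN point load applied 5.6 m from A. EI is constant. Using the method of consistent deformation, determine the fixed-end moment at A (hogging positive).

M_A = 138.8 kN·m

Release both end moments; the primary structure is a simply-supported span AB with redundants M_A and M_B.
Simple-span end rotations at A and B under the given loads:
  at A: UDL 13.75: wL³/(24EI) = 293.3/EI
  at B: UDL 13.75: wL³/(24EI) = 293.3/EI
  at A: point load 129.8 at a = 5.6: Pab(L + b)/(6LEI) = 378/EI
  at B: point load 129.8 at a = 5.6: Pab(L + a)/(6LEI) = 494.3/EI
  θ_A0 = 671.3/EI,  θ_B0 = 787.6/EI
Flexibility coefficients: a unit moment at one end gives L/(3EI) there and L/(6EI) at the far end, so f₁₁ = f₂₂ = 2.667/EI and f₁₂ = f₂₁ = 1.333/EI.
Compatibility — zero rotation at each built-in end:
  2.667 M_A + 1.333 M_B = 671.3
  1.333 M_A + 2.667 M_B = 787.6
Solving the pair gives M_A = 138.8 kN·m and M_B = 226 kN·m (hogging).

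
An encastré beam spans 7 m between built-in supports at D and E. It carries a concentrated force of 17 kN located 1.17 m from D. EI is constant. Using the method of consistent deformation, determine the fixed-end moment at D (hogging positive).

M_D = 13.8 kN·m

Take the two fixed-end moments M_D, M_E as redundants; the released structure is the simple span DE.
Simple-span end rotations at D and E under the given loads:
  at D: point load 17 at a = 1.17: Pab(L + b)/(6LEI) = 35.42/EI
  at E: point load 17 at a = 1.17: Pab(L + a)/(6LEI) = 22.56/EI
  θ_D0 = 35.42/EI,  θ_E0 = 22.56/EI
Flexibility coefficients: a unit moment at one end gives L/(3EI) there and L/(6EI) at the far end, so f₁₁ = f₂₂ = 2.333/EI and f₁₂ = f₂₁ = 1.167/EI.
Compatibility — zero rotation at each built-in end:
  2.333 M_D + 1.167 M_E = 35.42
  1.167 M_D + 2.333 M_E = 22.56
Solving the pair gives M_D = 13.8 kN·m and M_E = 2.769 kN·m (hogging).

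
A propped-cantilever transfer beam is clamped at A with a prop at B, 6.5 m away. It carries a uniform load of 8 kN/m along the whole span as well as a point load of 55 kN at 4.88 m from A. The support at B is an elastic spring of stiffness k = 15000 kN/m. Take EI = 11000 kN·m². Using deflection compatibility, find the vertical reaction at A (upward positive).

Remove the prop at B; the released (primary) structure is a cantilever built in at A.
Free-end deflection of the primary structure under the applied loading (downward +):
  UDL 8: wL⁴/(8EI) = 1785/EI
  point load 55 at a = 4.88: Pa²(3L − a)/(6EI) = 3192/EI
  δ_0 = 4977/EI
Flexibility coefficient — unit upward force at B: δ_{BB} = L³/(3EI) = 91.54/EI.
With EI = 11000 kN·m²: δ_0 = 0.45242 m and δ_{BB} = 0.008322 m/kN.
Compatibility — the spring shortens by R_B/k under the reaction it provides: δ_0 − R_B·δ_{BB} = R_B/k. With 1/k = 0.000067 m/kN, R_B = δ_0 / (δ_{BB} + 1/k) = 0.45242 / (0.008322 + 0.000067) = 53.93 kN.
Vertical equilibrium: R_A = ΣP − R_B = 107 − 53.93 = 53.07 kN.

R_A = 53.07 kN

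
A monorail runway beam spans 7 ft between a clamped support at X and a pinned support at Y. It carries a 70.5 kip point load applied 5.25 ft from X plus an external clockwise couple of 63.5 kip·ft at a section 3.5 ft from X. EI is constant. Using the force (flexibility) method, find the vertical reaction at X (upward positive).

R_X = 15.68 kip

Release the roller at Y. Primary structure: cantilever fixed at X.
Primary-structure tip deflection at Y by superposition:
  point load 70.5 at a = 5.25: Pa²(3L − a)/(6EI) = 5101/EI
  clockwise couple 63.5 at a = 3.5: M₀a(2L − a)/(2EI) = 1167/EI
  δ_0 = 6268/EI
Tip deflection under a unit load at Y: L³/(3EI) = 114.3/EI.
The prop prevents deflection at Y: R_Y = δ_0/δ_{YY} = 6268/114.3 = 54.82 kip.
Vertical equilibrium: R_X = ΣP − R_Y = 70.5 − 54.82 = 15.68 kip.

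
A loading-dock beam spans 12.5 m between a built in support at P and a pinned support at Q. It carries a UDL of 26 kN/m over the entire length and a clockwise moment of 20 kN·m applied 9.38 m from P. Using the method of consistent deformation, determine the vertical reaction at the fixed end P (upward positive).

R_P = 200.9 kN

Release the roller at Q. Primary structure: cantilever fixed at P.
Primary-structure tip deflection at Q by superposition:
  UDL 26: wL⁴/(8EI) = 79346/EI
  clockwise couple 20 at a = 9.38: M₀a(2L − a)/(2EI) = 1465/EI
  δ_0 = 80811/EI
Tip deflection under a unit load at Q: L³/(3EI) = 651/EI.
Compatibility at Q: δ_0 − R_Q·δ_{QQ} = 0, so R_Q = 80811/651 = 124.1 kN.
Vertical equilibrium: R_P = ΣP − R_Q = 325 − 124.1 = 200.9 kN.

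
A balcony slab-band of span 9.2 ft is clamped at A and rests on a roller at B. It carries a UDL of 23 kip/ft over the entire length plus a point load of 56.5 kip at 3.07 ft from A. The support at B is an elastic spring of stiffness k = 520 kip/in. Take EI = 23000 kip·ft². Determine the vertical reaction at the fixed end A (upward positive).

Choose R_B as the redundant. The primary structure is the cantilever fixed at A.
Deflection at B on the released cantilever, summing each load's contribution:
  UDL 23: wL⁴/(8EI) = 20596/EI
  point load 56.5 at a = 3.07: Pa²(3L − a)/(6EI) = 2177/EI
  δ_0 = 22773/EI
Flexibility coefficient — unit upward force at B: δ_{BB} = L³/(3EI) = 259.6/EI.
With EI = 23000 kip·ft²: δ_0 = 0.99015 ft and δ_{BB} = 0.011285 ft/kip.
Compatibility — the spring shortens by R_B/k under the reaction it provides: δ_0 − R_B·δ_{BB} = R_B/k. With 1/k = 1/(520×12) ft/kip = 0.00016 ft/kip, R_B = δ_0 / (δ_{BB} + 1/k) = 0.99015 / (0.011285 + 0.00016) = 86.51 kip.
Vertical equilibrium: R_A = ΣP − R_B = 268.1 − 86.51 = 181.6 kip.

R_A = 181.6 kip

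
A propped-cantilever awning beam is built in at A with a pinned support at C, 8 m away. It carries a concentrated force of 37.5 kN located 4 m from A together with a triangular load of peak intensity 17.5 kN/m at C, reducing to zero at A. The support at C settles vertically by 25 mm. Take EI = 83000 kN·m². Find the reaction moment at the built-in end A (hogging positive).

M_A = 218.8 kN·m

Take the reaction at C as the redundant and release it; the primary structure is a cantilever fixed at A.
Free-end deflection of the primary structure under the applied loading (downward +):
  point load 37.5 at a = 4: Pa²(3L − a)/(6EI) = 2000/EI
  triangular load, peak 17.5 at the free end: 11w₀L⁴/(120EI) = 6571/EI
  δ_0 = 8571/EI
Tip deflection under a unit load at C: L³/(3EI) = 170.7/EI.
With EI = 83000 kN·m²: δ_0 = 0.10326 m and δ_{CC} = 0.002056 m/kN.
Compatibility — the beam at C must follow the support down by 0.025 m: δ_0 − R_C·δ_{CC} = 0.025, so R_C = (0.10326 − 0.025)/0.002056 = 38.06 kN.
Moment equilibrium about A: M_A = Σ(load moments about A) − R_C·L = 523.3 − 38.06×8 = 218.8 kN·m.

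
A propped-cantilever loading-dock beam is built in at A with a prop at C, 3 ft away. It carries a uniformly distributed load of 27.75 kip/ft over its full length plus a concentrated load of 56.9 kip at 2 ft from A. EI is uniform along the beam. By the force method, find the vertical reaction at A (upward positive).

Choose R_C as the redundant. The primary structure is the cantilever fixed at A.
Downward deflection at the released point C due to the loads:
  UDL 27.75: wL⁴/(8EI) = 281/EI
  point load 56.9 at a = 2: Pa²(3L − a)/(6EI) = 265.5/EI
  δ_0 = 546.5/EI
Flexibility coefficient — unit upward force at C: δ_{CC} = L³/(3EI) = 9/EI.
The prop prevents deflection at C: R_C = δ_0/δ_{CC} = 546.5/9 = 60.72 kip.
Vertical equilibrium: R_A = ΣP − R_C = 140.2 − 60.72 = 79.43 kip.

R_A = 79.43 kip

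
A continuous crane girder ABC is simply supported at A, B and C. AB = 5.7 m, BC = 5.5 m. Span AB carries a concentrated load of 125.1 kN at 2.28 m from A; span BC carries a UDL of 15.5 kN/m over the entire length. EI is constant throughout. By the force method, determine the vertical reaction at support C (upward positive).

R_C = 26.31 kN

Take M_B as the redundant. Released structure: two simple spans AB and BC with a hinge at B.
End slopes at the hinge B, treating each span as simply supported:
  span AB: point load 125.1 at a = 2.28: Pab(L + a)/(6LEI) = 227.6/EI
  span BC: UDL 15.5: wL³/(24EI) = 107.5/EI
  relative rotation θ_0 = (227.6 + 107.5)/EI = 335.1/EI
A unit hogging moment at B produces rotation L₁/(3EI) + L₂/(3EI) = 3.733/EI.
Compatibility: M_B·(L₁+L₂)/(3EI) = θ_0, giving M_B = 89.75 kN·m (hogging).
Span BC, ΣM about C: R_B^{BC}·5.5 = 234.4 + 89.75, so R_B^{BC} = 58.94 kN and R_C = 85.25 − 58.94 = 26.31 kN.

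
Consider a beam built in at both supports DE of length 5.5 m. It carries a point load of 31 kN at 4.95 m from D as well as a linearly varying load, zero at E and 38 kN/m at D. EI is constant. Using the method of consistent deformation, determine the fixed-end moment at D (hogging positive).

Release both end moments; the primary structure is a simply-supported span DE with redundants M_D and M_E.
Simple-span end rotations at D and E under the given loads:
  at D: point load 31 at a = 4.95: Pab(L + b)/(6LEI) = 15.47/EI
  at E: point load 31 at a = 4.95: Pab(L + a)/(6LEI) = 26.73/EI
  at D: triangular load, peak 38: w₀L³/(45EI) = 140.5/EI
  at E: triangular load, peak 38: 7w₀L³/(360EI) = 122.9/EI
  θ_D0 = 156/EI,  θ_E0 = 149.7/EI
Flexibility coefficients: a unit moment at one end gives L/(3EI) there and L/(6EI) at the far end, so f₁₁ = f₂₂ = 1.833/EI and f₁₂ = f₂₁ = 0.9167/EI.
Compatibility — zero rotation at each built-in end:
  1.833 M_D + 0.9167 M_E = 156
  0.9167 M_D + 1.833 M_E = 149.7
Solving the pair gives M_D = 59.01 kN·m and M_E = 52.13 kN·m (hogging).

M_D = 59.01 kN·m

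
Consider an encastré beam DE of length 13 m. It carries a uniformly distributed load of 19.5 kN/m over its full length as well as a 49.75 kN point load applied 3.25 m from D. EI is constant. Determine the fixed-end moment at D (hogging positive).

M_D = 365.6 kN·m

Release both end moments; the primary structure is a simply-supported span DE with redundants M_D and M_E.
Simple-span end rotations at D and E under the given loads:
  at D: UDL 19.5: wL³/(24EI) = 1785/EI
  at E: UDL 19.5: wL³/(24EI) = 1785/EI
  at D: point load 49.75 at a = 3.25: Pab(L + b)/(6LEI) = 459.8/EI
  at E: point load 49.75 at a = 3.25: Pab(L + a)/(6LEI) = 328.4/EI
  θ_D0 = 2245/EI,  θ_E0 = 2113/EI
Flexibility coefficients: a unit moment at one end gives L/(3EI) there and L/(6EI) at the far end, so f₁₁ = f₂₂ = 4.333/EI and f₁₂ = f₂₁ = 2.167/EI.
Compatibility — zero rotation at each built-in end:
  4.333 M_D + 2.167 M_E = 2245
  2.167 M_D + 4.333 M_E = 2113
Solving the pair gives M_D = 365.6 kN·m and M_E = 304.9 kN·m (hogging).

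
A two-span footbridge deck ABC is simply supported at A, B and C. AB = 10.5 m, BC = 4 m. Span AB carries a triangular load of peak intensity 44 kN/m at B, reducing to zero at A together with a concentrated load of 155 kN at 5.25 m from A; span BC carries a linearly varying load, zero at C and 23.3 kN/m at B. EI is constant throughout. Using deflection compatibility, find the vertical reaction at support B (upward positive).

Insert a hinge at B; M_B is the redundant, and each span becomes simply supported.
End slopes at the hinge B, treating each span as simply supported:
  span AB: triangular load, peak 44: w₀L³/(45EI) = 1132/EI
  span AB: point load 155 at a = 5.25: Pab(L + a)/(6LEI) = 1068/EI
  span BC: triangular load, peak 23.3: w₀L³/(45EI) = 33.14/EI
  relative rotation θ_0 = (2200 + 33.14)/EI = 2233/EI
A unit hogging moment at B produces rotation L₁/(3EI) + L₂/(3EI) = 4.833/EI.
Slope continuity at B: θ_0 = M_B·4.833/EI, so M_B = 2233/4.833 = 462 kN·m (hogging).
Span AB, ΣM about A with M_B applied at B: R_B^{AB}·10.5 = 2431 + 462, so R_B^{AB} = 275.5 kN and R_A = 386 − 275.5 = 110.5 kN.
Span BC, ΣM about C: R_B^{BC}·4 = 124.3 + 462, so R_B^{BC} = 146.6 kN and R_C = 46.6 − 146.6 = -99.97 kN.
R_B = 275.5 + 146.6 = 422.1 kN.

R_B = 422.1 kN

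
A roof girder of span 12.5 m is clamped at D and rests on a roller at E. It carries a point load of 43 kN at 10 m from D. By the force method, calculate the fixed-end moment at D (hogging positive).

M_D = 51.6 kN·m

Release the roller at E. Primary structure: cantilever fixed at D.
Free-end deflection of the primary structure under the applied loading (downward +):
  point load 43 at a = 10: Pa²(3L − a)/(6EI) = 19708/EI
Tip deflection under a unit load at E: L³/(3EI) = 651/EI.
Compatibility at E: δ_0 − R_E·δ_{EE} = 0, so R_E = 19708/651 = 30.27 kN.
Moment equilibrium about D: M_D = Σ(load moments about D) − R_E·L = 430 − 30.27×12.5 = 51.6 kN·m.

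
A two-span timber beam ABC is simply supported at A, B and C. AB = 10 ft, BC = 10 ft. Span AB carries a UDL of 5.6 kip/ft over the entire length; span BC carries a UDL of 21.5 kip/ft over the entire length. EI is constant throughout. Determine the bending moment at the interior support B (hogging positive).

M_B = 169.4 kip·ft

Take M_B as the redundant. Released structure: two simple spans AB and BC with a hinge at B.
Rotations at B on the released spans (each span's end-slope, ×1/EI):
  span AB: UDL 5.6: wL³/(24EI) = 233.3/EI
  span BC: UDL 21.5: wL³/(24EI) = 895.8/EI
  relative rotation θ_0 = (233.3 + 895.8)/EI = 1129/EI
A unit hogging moment at B produces rotation L₁/(3EI) + L₂/(3EI) = 6.667/EI.
Slope continuity at B: θ_0 = M_B·6.667/EI, so M_B = 1129/6.667 = 169.4 kip·ft (hogging).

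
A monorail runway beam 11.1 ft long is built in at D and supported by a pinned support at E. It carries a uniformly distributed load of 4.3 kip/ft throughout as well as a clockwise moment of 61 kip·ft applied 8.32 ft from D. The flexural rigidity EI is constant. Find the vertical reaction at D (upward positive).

Take the reaction at E as the redundant and release it; the primary structure is a cantilever fixed at D.
Free-end deflection of the primary structure under the applied loading (downward +):
  UDL 4.3: wL⁴/(8EI) = 8160/EI
  clockwise couple 61 at a = 8.32: M₀a(2L − a)/(2EI) = 3522/EI
  δ_0 = 11682/EI
Flexibility coefficient — unit upward force at E: δ_{EE} = L³/(3EI) = 455.9/EI.
The prop prevents deflection at E: R_E = δ_0/δ_{EE} = 11682/455.9 = 25.62 kip.
Vertical equilibrium: R_D = ΣP − R_E = 47.73 − 25.62 = 22.11 kip.

R_D = 22.11 kip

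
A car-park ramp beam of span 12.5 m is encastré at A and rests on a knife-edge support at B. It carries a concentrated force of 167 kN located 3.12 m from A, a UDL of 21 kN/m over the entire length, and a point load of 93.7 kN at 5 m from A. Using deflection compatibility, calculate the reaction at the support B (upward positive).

Choose R_B as the redundant. The primary structure is the cantilever fixed at A.
Free-end deflection of the primary structure under the applied loading (downward +):
  point load 167 at a = 3.12: Pa²(3L − a)/(6EI) = 9315/EI
  UDL 21: wL⁴/(8EI) = 64087/EI
  point load 93.7 at a = 5: Pa²(3L − a)/(6EI) = 12689/EI
  δ_0 = 86090/EI
Flexibility coefficient — unit upward force at B: δ_{BB} = L³/(3EI) = 651/EI.
Compatibility at B: δ_0 − R_B·δ_{BB} = 0, so R_B = 86090/651 = 132.2 kN.

R_B = 132.2 kN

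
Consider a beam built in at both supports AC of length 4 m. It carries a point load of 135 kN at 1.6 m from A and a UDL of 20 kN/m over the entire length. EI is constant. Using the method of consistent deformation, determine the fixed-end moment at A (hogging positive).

M_A = 104.4 kN·m

Release both end moments; the primary structure is a simply-supported span AC with redundants M_A and M_C.
Simple-span end rotations at A and C under the given loads:
  at A: point load 135 at a = 1.6: Pab(L + b)/(6LEI) = 138.2/EI
  at C: point load 135 at a = 1.6: Pab(L + a)/(6LEI) = 121/EI
  at A: UDL 20: wL³/(24EI) = 53.33/EI
  at C: UDL 20: wL³/(24EI) = 53.33/EI
  θ_A0 = 191.6/EI,  θ_C0 = 174.3/EI
Flexibility coefficients: a unit moment at one end gives L/(3EI) there and L/(6EI) at the far end, so f₁₁ = f₂₂ = 1.333/EI and f₁₂ = f₂₁ = 0.6667/EI.
Compatibility — zero rotation at each built-in end:
  1.333 M_A + 0.6667 M_C = 191.6
  0.6667 M_A + 1.333 M_C = 174.3
Solving the pair gives M_A = 104.4 kN·m and M_C = 78.51 kN·m (hogging).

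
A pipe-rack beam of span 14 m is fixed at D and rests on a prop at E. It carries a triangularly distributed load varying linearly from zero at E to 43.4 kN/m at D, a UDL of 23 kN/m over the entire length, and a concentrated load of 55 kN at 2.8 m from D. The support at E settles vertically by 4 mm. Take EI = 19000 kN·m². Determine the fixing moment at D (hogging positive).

Choose R_E as the redundant. The primary structure is the cantilever fixed at D.
Primary-structure tip deflection at E by superposition:
  triangular load, peak 43.4 at the fixed end: w₀L⁴/(30EI) = 55575/EI
  UDL 23: wL⁴/(8EI) = 110446/EI
  point load 55 at a = 2.8: Pa²(3L − a)/(6EI) = 2817/EI
  δ_0 = 168838/EI
Flexibility coefficient — unit upward force at E: δ_{EE} = L³/(3EI) = 914.7/EI.
With EI = 19000 kN·m²: δ_0 = 8.8862 m and δ_{EE} = 0.04814 m/kN.
Compatibility — the beam at E must follow the support down by 0.004 m: δ_0 − R_E·δ_{EE} = 0.004, so R_E = (8.8862 − 0.004)/0.04814 = 184.5 kN.
Moment equilibrium about D: M_D = Σ(load moments about D) − R_E·L = 3826 − 184.5×14 = 1243 kN·m.

M_D = 1243 kN·m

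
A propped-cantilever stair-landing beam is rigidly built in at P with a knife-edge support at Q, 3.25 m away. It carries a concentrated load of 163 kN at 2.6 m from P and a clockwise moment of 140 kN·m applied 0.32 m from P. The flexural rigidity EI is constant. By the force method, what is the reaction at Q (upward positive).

Take the reaction at Q as the redundant and release it; the primary structure is a cantilever fixed at P.
Downward deflection at the released point Q due to the loads:
  point load 163 at a = 2.6: Pa²(3L − a)/(6EI) = 1313/EI
  clockwise couple 140 at a = 0.32: M₀a(2L − a)/(2EI) = 138.4/EI
  δ_0 = 1452/EI
Tip deflection under a unit load at Q: L³/(3EI) = 11.44/EI.
The prop prevents deflection at Q: R_Q = δ_0/δ_{QQ} = 1452/11.44 = 126.8 kN.

R_Q = 126.8 kN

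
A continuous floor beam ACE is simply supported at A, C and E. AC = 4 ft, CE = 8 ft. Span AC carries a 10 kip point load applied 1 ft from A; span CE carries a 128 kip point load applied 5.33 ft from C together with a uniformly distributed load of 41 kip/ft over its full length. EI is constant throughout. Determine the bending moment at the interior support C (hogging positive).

M_C = 321.5 kip·ft

Insert a hinge at C; M_C is the redundant, and each span becomes simply supported.
Rotations at C on the released spans (each span's end-slope, ×1/EI):
  span AC: point load 10 at a = 1: Pab(L + a)/(6LEI) = 6.25/EI
  span CE: point load 128 at a = 5.33: Pab(L + b)/(6LEI) = 404.9/EI
  span CE: UDL 41: wL³/(24EI) = 874.7/EI
  relative rotation θ_0 = (6.25 + 1280)/EI = 1286/EI
A unit hogging moment at C produces rotation L₁/(3EI) + L₂/(3EI) = 4/EI.
Compatibility: M_C·(L₁+L₂)/(3EI) = θ_0, giving M_C = 321.5 kip·ft (hogging).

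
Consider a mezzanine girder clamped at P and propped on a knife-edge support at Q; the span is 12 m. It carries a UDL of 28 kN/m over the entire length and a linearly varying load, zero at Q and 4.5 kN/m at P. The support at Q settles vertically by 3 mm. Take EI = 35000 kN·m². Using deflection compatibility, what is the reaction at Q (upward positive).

Release the roller at Q. Primary structure: cantilever fixed at P.
Free-end deflection of the primary structure under the applied loading (downward +):
  UDL 28: wL⁴/(8EI) = 72576/EI
  triangular load, peak 4.5 at the fixed end: w₀L⁴/(30EI) = 3110/EI
  δ_0 = 75686/EI
Tip deflection under a unit load at Q: L³/(3EI) = 576/EI.
With EI = 35000 kN·m²: δ_0 = 2.1625 m and δ_{QQ} = 0.016457 m/kN.
Compatibility — the beam at Q must follow the support down by 0.003 m: δ_0 − R_Q·δ_{QQ} = 0.003, so R_Q = (2.1625 − 0.003)/0.016457 = 131.2 kN.

R_Q = 131.2 kN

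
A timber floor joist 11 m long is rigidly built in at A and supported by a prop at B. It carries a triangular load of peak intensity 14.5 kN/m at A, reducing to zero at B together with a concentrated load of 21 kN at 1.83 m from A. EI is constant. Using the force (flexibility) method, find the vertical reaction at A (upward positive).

Take the reaction at B as the redundant and release it; the primary structure is a cantilever fixed at A.
Deflection at B on the released cantilever, summing each load's contribution:
  triangular load, peak 14.5 at the fixed end: w₀L⁴/(30EI) = 7076/EI
  point load 21 at a = 1.83: Pa²(3L − a)/(6EI) = 365.3/EI
  δ_0 = 7442/EI
Tip deflection under a unit load at B: L³/(3EI) = 443.7/EI.
The prop prevents deflection at B: R_B = δ_0/δ_{BB} = 7442/443.7 = 16.77 kN.
Vertical equilibrium: R_A = ΣP − R_B = 100.8 − 16.77 = 83.98 kN.

R_A = 83.98 kN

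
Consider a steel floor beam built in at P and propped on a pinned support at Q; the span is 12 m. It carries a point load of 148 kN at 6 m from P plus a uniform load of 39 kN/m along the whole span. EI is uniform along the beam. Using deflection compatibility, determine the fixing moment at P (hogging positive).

M_P = 1035 kN·m

Remove the prop at Q; the released (primary) structure is a cantilever built in at P.
Downward deflection at the released point Q due to the loads:
  point load 148 at a = 6: Pa²(3L − a)/(6EI) = 26640/EI
  UDL 39: wL⁴/(8EI) = 101088/EI
  δ_0 = 127728/EI
Tip deflection under a unit load at Q: L³/(3EI) = 576/EI.
Compatibility at Q: δ_0 − R_Q·δ_{QQ} = 0, so R_Q = 127728/576 = 221.8 kN.
Moment equilibrium about P: M_P = Σ(load moments about P) − R_Q·L = 3696 − 221.8×12 = 1035 kN·m.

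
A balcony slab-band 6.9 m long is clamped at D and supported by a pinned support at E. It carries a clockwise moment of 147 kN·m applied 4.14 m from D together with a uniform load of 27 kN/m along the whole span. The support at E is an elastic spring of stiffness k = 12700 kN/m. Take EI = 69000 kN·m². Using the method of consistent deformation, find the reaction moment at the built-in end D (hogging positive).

M_D = 154 kN·m

Release the roller at E. Primary structure: cantilever fixed at D.
Deflection at E on the released cantilever, summing each load's contribution:
  clockwise couple 147 at a = 4.14: M₀a(2L − a)/(2EI) = 2939/EI
  UDL 27: wL⁴/(8EI) = 7650/EI
  δ_0 = 10590/EI
Flexibility coefficient — unit upward force at E: δ_{EE} = L³/(3EI) = 109.5/EI.
With EI = 69000 kN·m²: δ_0 = 0.15347 m and δ_{EE} = 0.001587 m/kN.
Compatibility — the spring shortens by R_E/k under the reaction it provides: δ_0 − R_E·δ_{EE} = R_E/k. With 1/k = 0.000079 m/kN, R_E = δ_0 / (δ_{EE} + 1/k) = 0.15347 / (0.001587 + 0.000079) = 92.13 kN.
Moment equilibrium about D: M_D = Σ(load moments about D) − R_E·L = 789.7 − 92.13×6.9 = 154 kN·m.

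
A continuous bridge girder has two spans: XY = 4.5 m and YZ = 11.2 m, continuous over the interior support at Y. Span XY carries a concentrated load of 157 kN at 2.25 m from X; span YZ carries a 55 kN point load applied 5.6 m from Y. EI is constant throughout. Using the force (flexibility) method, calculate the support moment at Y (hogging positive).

M_Y = 120.4 kN·m

Insert a hinge at Y; M_Y is the redundant, and each span becomes simply supported.
Discontinuity in slope at Y on the released structure — sum the simple-span end rotations:
  span XY: point load 157 at a = 2.25: Pab(L + a)/(6LEI) = 198.7/EI
  span YZ: point load 55 at a = 5.6: Pab(L + b)/(6LEI) = 431.2/EI
  relative rotation θ_0 = (198.7 + 431.2)/EI = 629.9/EI
A unit hogging moment at Y produces rotation L₁/(3EI) + L₂/(3EI) = 5.233/EI.
Slope continuity at Y: θ_0 = M_Y·5.233/EI, so M_Y = 629.9/5.233 = 120.4 kN·m (hogging).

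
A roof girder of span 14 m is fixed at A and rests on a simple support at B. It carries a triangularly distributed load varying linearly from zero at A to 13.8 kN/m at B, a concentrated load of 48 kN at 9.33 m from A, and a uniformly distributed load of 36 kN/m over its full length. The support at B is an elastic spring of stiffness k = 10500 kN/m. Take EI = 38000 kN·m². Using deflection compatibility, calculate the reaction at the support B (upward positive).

Choose R_B as the redundant. The primary structure is the cantilever fixed at A.
Free-end deflection of the primary structure under the applied loading (downward +):
  triangular load, peak 13.8 at the free end: 11w₀L⁴/(120EI) = 48596/EI
  point load 48 at a = 9.33: Pa²(3L − a)/(6EI) = 22751/EI
  UDL 36: wL⁴/(8EI) = 172872/EI
  δ_0 = 244219/EI
Tip deflection under a unit load at B: L³/(3EI) = 914.7/EI.
With EI = 38000 kN·m²: δ_0 = 6.4268 m and δ_{BB} = 0.02407 m/kN.
Compatibility — the spring shortens by R_B/k under the reaction it provides: δ_0 − R_B·δ_{BB} = R_B/k. With 1/k = 0.000095 m/kN, R_B = δ_0 / (δ_{BB} + 1/k) = 6.4268 / (0.02407 + 0.000095) = 266 kN.

R_B = 266 kN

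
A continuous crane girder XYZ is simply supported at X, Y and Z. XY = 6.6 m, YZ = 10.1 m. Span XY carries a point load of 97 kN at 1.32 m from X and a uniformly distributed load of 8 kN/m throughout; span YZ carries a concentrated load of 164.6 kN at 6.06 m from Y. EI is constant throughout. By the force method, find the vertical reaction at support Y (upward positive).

R_Y = 164.4 kN

Release continuity at Y by inserting a hinge; the redundant is the internal moment M_Y. The primary structure is two simply-supported spans XY and YZ.
End slopes at the hinge Y, treating each span as simply supported:
  span XY: point load 97 at a = 1.32: Pab(L + a)/(6LEI) = 135.2/EI
  span XY: UDL 8: wL³/(24EI) = 95.83/EI
  span YZ: point load 164.6 at a = 6.06: Pab(L + b)/(6LEI) = 940.3/EI
  relative rotation θ_0 = (231 + 940.3)/EI = 1171/EI
A unit hogging moment at Y produces rotation L₁/(3EI) + L₂/(3EI) = 5.567/EI.
Compatibility: M_Y·(L₁+L₂)/(3EI) = θ_0, giving M_Y = 210.4 kN·m (hogging).
Span XY, ΣM about X with M_Y applied at Y: R_Y^{XY}·6.6 = 302.3 + 210.4, so R_Y^{XY} = 77.68 kN and R_X = 149.8 − 77.68 = 72.12 kN.
Span YZ, ΣM about Z: R_Y^{YZ}·10.1 = 665 + 210.4, so R_Y^{YZ} = 86.67 kN and R_Z = 164.6 − 86.67 = 77.93 kN.
R_Y = 77.68 + 86.67 = 164.4 kN.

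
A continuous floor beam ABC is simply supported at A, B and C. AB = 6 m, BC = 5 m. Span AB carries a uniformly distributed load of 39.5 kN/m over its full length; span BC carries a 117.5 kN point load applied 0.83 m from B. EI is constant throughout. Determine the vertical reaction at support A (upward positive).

Insert a hinge at B; M_B is the redundant, and each span becomes simply supported.
End slopes at the hinge B, treating each span as simply supported:
  span AB: UDL 39.5: wL³/(24EI) = 355.5/EI
  span BC: point load 117.5 at a = 0.83: Pab(L + b)/(6LEI) = 124.3/EI
  relative rotation θ_0 = (355.5 + 124.3)/EI = 479.8/EI
A unit hogging moment at B produces rotation L₁/(3EI) + L₂/(3EI) = 3.667/EI.
Compatibility: M_B·(L₁+L₂)/(3EI) = θ_0, giving M_B = 130.9 kN·m (hogging).
Span AB, ΣM about A with M_B applied at B: R_B^{AB}·6 = 711 + 130.9, so R_B^{AB} = 140.3 kN and R_A = 237 − 140.3 = 96.69 kN.

R_A = 96.69 kN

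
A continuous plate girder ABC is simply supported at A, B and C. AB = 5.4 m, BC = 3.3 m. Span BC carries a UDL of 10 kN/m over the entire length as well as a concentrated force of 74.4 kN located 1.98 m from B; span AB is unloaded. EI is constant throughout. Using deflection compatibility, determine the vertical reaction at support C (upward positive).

R_C = 54.83 kN

Take M_B as the redundant. Released structure: two simple spans AB and BC with a hinge at B.
End slopes at the hinge B, treating each span as simply supported:
  span BC: UDL 10: wL³/(24EI) = 14.97/EI
  span BC: point load 74.4 at a = 1.98: Pab(L + b)/(6LEI) = 45.37/EI
  relative rotation θ_0 = (0 + 60.35)/EI = 60.35/EI
A unit hogging moment at B produces rotation L₁/(3EI) + L₂/(3EI) = 2.9/EI.
Compatibility: M_B·(L₁+L₂)/(3EI) = θ_0, giving M_B = 20.81 kN·m (hogging).
Span BC, ΣM about C: R_B^{BC}·3.3 = 152.7 + 20.81, so R_B^{BC} = 52.57 kN and R_C = 107.4 − 52.57 = 54.83 kN.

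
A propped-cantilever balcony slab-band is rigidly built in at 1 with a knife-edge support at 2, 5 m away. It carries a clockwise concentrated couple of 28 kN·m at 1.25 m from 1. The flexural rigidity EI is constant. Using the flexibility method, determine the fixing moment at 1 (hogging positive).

Remove the prop at 2; the released (primary) structure is a cantilever built in at 1.
Downward deflection at the released point 2 due to the loads:
  clockwise couple 28 at a = 1.25: M₀a(2L − a)/(2EI) = 153.1/EI
Tip deflection under a unit load at 2: L³/(3EI) = 41.67/EI.
Compatibility at 2: δ_0 − R_2·δ_{22} = 0, so R_2 = 153.1/41.67 = 3.675 kN.
Moment equilibrium about 1: M_1 = Σ(load moments about 1) − R_2·L = 28 − 3.675×5 = 9.625 kN·m.

M_1 = 9.625 kN·m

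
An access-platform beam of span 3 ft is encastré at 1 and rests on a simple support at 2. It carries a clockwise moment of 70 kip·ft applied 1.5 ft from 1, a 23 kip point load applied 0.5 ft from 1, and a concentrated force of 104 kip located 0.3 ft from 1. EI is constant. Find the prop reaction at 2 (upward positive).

Choose R_2 as the redundant. The primary structure is the cantilever fixed at 1.
Primary-structure tip deflection at 2 by superposition:
  clockwise couple 70 at a = 1.5: M₀a(2L − a)/(2EI) = 236.2/EI
  point load 23 at a = 0.5: Pa²(3L − a)/(6EI) = 8.146/EI
  point load 104 at a = 0.3: Pa²(3L − a)/(6EI) = 13.57/EI
  δ_0 = 258/EI
Tip deflection under a unit load at 2: L³/(3EI) = 9/EI.
Compatibility at 2: δ_0 − R_2·δ_{22} = 0, so R_2 = 258/9 = 28.66 kip.

R_2 = 28.66 kip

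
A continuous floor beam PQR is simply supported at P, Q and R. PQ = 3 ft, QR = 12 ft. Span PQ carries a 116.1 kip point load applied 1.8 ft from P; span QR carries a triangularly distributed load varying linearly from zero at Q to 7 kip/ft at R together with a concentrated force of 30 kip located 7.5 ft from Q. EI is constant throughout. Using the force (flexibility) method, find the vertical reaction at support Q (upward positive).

Insert a hinge at Q; M_Q is the redundant, and each span becomes simply supported.
Discontinuity in slope at Q on the released structure — sum the simple-span end rotations:
  span PQ: point load 116.1 at a = 1.8: Pab(L + a)/(6LEI) = 66.87/EI
  span QR: triangular load, peak 7: 7w₀L³/(360EI) = 235.2/EI
  span QR: point load 30 at a = 7.5: Pab(L + b)/(6LEI) = 232/EI
  relative rotation θ_0 = (66.87 + 467.2)/EI = 534.1/EI
A unit hogging moment at Q produces rotation L₁/(3EI) + L₂/(3EI) = 5/EI.
Slope continuity at Q: θ_0 = M_Q·5/EI, so M_Q = 534.1/5 = 106.8 kip·ft (hogging).
Span PQ, ΣM about P with M_Q applied at Q: R_Q^{PQ}·3 = 209 + 106.8, so R_Q^{PQ} = 105.3 kip and R_P = 116.1 − 105.3 = 10.83 kip.
Span QR, ΣM about R: R_Q^{QR}·12 = 303 + 106.8, so R_Q^{QR} = 34.15 kip and R_R = 72 − 34.15 = 37.85 kip.
R_Q = 105.3 + 34.15 = 139.4 kip.

R_Q = 139.4 kip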